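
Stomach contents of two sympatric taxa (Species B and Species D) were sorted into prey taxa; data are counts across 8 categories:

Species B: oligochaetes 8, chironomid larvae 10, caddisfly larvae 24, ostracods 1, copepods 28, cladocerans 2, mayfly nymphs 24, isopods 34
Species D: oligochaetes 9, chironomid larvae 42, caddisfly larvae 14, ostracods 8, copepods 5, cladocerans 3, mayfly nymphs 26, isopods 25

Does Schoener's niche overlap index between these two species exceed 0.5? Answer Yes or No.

Proportions for Species B (n=131): 8/131=0.0611, 10/131=0.0763, 24/131=0.1832, 1/131=0.0076, 28/131=0.2137, 2/131=0.0153, 24/131=0.1832, 34/131=0.2595
Proportions for Species D (n=132): 9/132=0.0682, 42/132=0.3182, 14/132=0.1061, 8/132=0.0606, 5/132=0.0379, 3/132=0.0227, 26/132=0.1970, 25/132=0.1894
Σ|p₁ᵢ − p₂ᵢ| = 0.0071 + 0.2419 + 0.0771 + 0.0530 + 0.1758 + 0.0074 + 0.0138 + 0.0701 = 0.6462
D = 1 − ½ × 0.6462 = 1 − 0.32310 = 0.67690
D = 0.67690 > 0.5 → Yes.

Yes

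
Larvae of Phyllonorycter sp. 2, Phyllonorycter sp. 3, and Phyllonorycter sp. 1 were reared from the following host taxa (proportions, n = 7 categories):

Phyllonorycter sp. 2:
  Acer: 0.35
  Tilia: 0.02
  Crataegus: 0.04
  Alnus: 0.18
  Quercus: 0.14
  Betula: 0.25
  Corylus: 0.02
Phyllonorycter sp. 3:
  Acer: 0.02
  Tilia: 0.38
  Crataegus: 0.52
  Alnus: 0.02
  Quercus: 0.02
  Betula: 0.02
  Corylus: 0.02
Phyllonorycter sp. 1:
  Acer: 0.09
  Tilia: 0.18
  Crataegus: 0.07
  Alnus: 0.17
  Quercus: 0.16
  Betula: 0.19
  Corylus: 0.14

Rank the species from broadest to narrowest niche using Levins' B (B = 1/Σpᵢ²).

Σp_2ᵢ² = 0.35² + 0.02² + 0.04² + 0.18² + 0.14² + 0.25² + 0.02² = 0.1225 + 0.0004 + 0.0016 + 0.0324 + 0.0196 + 0.0625 + 0.0004 = 0.2394
B_2 = 1 / 0.2394 = 4.1771
Σp_3ᵢ² = 0.02² + 0.38² + 0.52² + 0.02² + 0.02² + 0.02² + 0.02² = 0.0004 + 0.1444 + 0.2704 + 0.0004 + 0.0004 + 0.0004 + 0.0004 = 0.4168
B_3 = 1 / 0.4168 = 2.3992
Σp_1ᵢ² = 0.09² + 0.18² + 0.07² + 0.17² + 0.16² + 0.19² + 0.14² = 0.0081 + 0.0324 + 0.0049 + 0.0289 + 0.0256 + 0.0361 + 0.0196 = 0.1556
B_1 = 1 / 0.1556 = 6.4267
Ranking by B (broadest → narrowest): Phyllonorycter sp. 1 (6.43) > Phyllonorycter sp. 2 (4.18) > Phyllonorycter sp. 3 (2.40)

Phyllonorycter sp. 1 > Phyllonorycter sp. 2 > Phyllonorycter sp. 3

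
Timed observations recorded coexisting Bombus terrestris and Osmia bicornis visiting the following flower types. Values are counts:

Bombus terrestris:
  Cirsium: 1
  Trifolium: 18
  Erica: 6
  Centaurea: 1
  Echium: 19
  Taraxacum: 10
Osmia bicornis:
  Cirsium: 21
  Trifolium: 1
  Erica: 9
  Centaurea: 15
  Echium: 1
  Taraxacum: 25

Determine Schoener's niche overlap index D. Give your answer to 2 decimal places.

0.36

Proportions for Bombus terrestris (n=55): 1/55=0.0182, 18/55=0.3273, 6/55=0.1091, 1/55=0.0182, 19/55=0.3455, 10/55=0.1818
Proportions for Osmia bicornis (n=72): 21/72=0.2917, 1/72=0.0139, 9/72=0.1250, 15/72=0.2083, 1/72=0.0139, 25/72=0.3472
Σ|p₁ᵢ − p₂ᵢ| = 0.2735 + 0.3134 + 0.0159 + 0.1901 + 0.3316 + 0.1654 = 1.2899
D = 1 − ½ × 1.2899 = 1 − 0.64495 = 0.35505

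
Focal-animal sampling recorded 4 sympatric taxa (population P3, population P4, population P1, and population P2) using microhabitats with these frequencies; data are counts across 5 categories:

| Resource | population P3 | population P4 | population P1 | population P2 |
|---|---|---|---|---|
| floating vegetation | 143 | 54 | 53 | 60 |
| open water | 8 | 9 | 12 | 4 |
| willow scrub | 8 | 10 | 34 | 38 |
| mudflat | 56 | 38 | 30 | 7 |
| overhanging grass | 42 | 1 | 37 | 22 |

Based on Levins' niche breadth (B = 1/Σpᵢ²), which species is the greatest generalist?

Proportions for population P3 (n=257): 143/257=0.5564, 8/257=0.0311, 8/257=0.0311, 56/257=0.2179, 42/257=0.1634
Proportions for population P4 (n=112): 54/112=0.4821, 9/112=0.0804, 10/112=0.0893, 38/112=0.3393, 1/112=0.0089
Proportions for population P1 (n=166): 53/166=0.3193, 12/166=0.0723, 34/166=0.2048, 30/166=0.1807, 37/166=0.2229
Proportions for population P2 (n=131): 60/131=0.4580, 4/131=0.0305, 38/131=0.2901, 7/131=0.0534, 22/131=0.1679
Σp_P3ᵢ² = 0.5564² + 0.0311² + 0.0311² + 0.2179² + 0.1634² = 0.309581 + 0.000967 + 0.000967 + 0.047480 + 0.026700 = 0.385695
B_P3 = 1 / 0.385695 = 2.5927
Σp_P4ᵢ² = 0.4821² + 0.0804² + 0.0893² + 0.3393² + 0.0089² = 0.232420 + 0.006464 + 0.007974 + 0.115124 + 0.000079 = 0.362061
B_P4 = 1 / 0.362061 = 2.7620
Σp_P1ᵢ² = 0.3193² + 0.0723² + 0.2048² + 0.1807² + 0.2229² = 0.101952 + 0.005227 + 0.041943 + 0.032652 + 0.049684 = 0.231458
B_P1 = 1 / 0.231458 = 4.3204
Σp_P2ᵢ² = 0.4580² + 0.0305² + 0.2901² + 0.0534² + 0.1679² = 0.209764 + 0.000930 + 0.084158 + 0.002852 + 0.028190 = 0.325894
B_P2 = 1 / 0.325894 = 3.0685
Highest B → broadest niche (most generalist): population P1 (B = 4.32).

population P1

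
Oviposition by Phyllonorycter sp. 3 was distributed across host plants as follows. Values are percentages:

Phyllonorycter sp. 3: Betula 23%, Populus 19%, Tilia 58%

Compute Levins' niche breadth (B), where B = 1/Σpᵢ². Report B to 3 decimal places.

2.351

Convert percentages to proportions (divide by 100).
Σpᵢ² = 0.23² + 0.19² + 0.58² = 0.0529 + 0.0361 + 0.3364 = 0.4254
B = 1 / 0.4254 = 2.35073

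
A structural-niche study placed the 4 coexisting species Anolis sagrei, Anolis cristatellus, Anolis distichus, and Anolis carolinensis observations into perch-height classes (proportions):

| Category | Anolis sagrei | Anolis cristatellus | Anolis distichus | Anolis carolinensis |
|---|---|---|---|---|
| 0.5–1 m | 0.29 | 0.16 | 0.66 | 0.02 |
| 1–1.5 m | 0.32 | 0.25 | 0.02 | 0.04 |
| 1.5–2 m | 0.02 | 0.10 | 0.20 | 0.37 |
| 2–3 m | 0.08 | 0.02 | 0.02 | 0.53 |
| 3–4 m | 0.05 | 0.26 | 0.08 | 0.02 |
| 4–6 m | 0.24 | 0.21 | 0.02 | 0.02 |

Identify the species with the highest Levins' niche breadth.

Σp_sagrᵢ² = 0.29² + 0.32² + 0.02² + 0.08² + 0.05² + 0.24² = 0.0841 + 0.1024 + 0.0004 + 0.0064 + 0.0025 + 0.0576 = 0.2534
B_sagr = 1 / 0.2534 = 3.9463
Σp_crisᵢ² = 0.16² + 0.25² + 0.10² + 0.02² + 0.26² + 0.21² = 0.0256 + 0.0625 + 0.0100 + 0.0004 + 0.0676 + 0.0441 = 0.2102
B_cris = 1 / 0.2102 = 4.7574
Σp_distᵢ² = 0.66² + 0.02² + 0.20² + 0.02² + 0.08² + 0.02² = 0.4356 + 0.0004 + 0.0400 + 0.0004 + 0.0064 + 0.0004 = 0.4832
B_dist = 1 / 0.4832 = 2.0695
Σp_caroᵢ² = 0.02² + 0.04² + 0.37² + 0.53² + 0.02² + 0.02² = 0.0004 + 0.0016 + 0.1369 + 0.2809 + 0.0004 + 0.0004 = 0.4206
B_caro = 1 / 0.4206 = 2.3776
Highest B → broadest niche (most generalist): Anolis cristatellus (B = 4.76).

Anolis cristatellus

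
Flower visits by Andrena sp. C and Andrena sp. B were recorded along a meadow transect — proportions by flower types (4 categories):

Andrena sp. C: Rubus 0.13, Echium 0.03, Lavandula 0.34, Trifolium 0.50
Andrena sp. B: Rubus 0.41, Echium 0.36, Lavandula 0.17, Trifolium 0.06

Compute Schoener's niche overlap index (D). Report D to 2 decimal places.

Σ|p₁ᵢ − p₂ᵢ| = 0.28 + 0.33 + 0.17 + 0.44 = 1.22
D = 1 − ½ × 1.22 = 1 − 0.610 = 0.3900

0.39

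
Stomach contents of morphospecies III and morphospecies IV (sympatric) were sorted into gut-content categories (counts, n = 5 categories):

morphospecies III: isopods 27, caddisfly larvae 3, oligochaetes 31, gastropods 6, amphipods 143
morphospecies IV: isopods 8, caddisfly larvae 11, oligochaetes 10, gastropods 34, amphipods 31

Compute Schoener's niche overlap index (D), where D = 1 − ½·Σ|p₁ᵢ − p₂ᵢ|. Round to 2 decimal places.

0.56

Proportions for morphospecies III (n=210): 27/210=0.1286, 3/210=0.0143, 31/210=0.1476, 6/210=0.0286, 143/210=0.6810
Proportions for morphospecies IV (n=94): 8/94=0.0851, 11/94=0.1170, 10/94=0.1064, 34/94=0.3617, 31/94=0.3298
Σ|p₁ᵢ − p₂ᵢ| = 0.0435 + 0.1027 + 0.0412 + 0.3331 + 0.3512 = 0.8717
D = 1 − ½ × 0.8717 = 1 − 0.43585 = 0.56415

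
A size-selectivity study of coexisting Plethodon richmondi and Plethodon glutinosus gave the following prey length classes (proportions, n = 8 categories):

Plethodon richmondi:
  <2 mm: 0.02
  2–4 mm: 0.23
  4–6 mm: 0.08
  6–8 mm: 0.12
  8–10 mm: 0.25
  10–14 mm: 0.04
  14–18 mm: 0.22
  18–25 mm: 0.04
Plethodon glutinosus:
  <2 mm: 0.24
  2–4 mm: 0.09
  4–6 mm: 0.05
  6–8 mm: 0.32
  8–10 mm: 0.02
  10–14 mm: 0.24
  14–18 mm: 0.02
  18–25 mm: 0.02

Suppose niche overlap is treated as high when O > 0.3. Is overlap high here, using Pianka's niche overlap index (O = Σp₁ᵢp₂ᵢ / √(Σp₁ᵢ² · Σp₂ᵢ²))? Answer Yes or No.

Yes

Σ p₁ᵢp₂ᵢ = 0.0048 + 0.0207 + 0.0040 + 0.0384 + 0.0050 + 0.0096 + 0.0044 + 0.0008 = 0.0877
Σp_1ᵢ² = 0.02² + 0.23² + 0.08² + 0.12² + 0.25² + 0.04² + 0.22² + 0.04² = 0.0004 + 0.0529 + 0.0064 + 0.0144 + 0.0625 + 0.0016 + 0.0484 + 0.0016 = 0.1882
Σp_2ᵢ² = 0.24² + 0.09² + 0.05² + 0.32² + 0.02² + 0.24² + 0.02² + 0.02² = 0.0576 + 0.0081 + 0.0025 + 0.1024 + 0.0004 + 0.0576 + 0.0004 + 0.0004 = 0.2294
O = 0.0877 / √(0.1882 × 0.2294) = 0.0877 / 0.20778 = 0.4221
O = 0.4221 > 0.3 → Yes.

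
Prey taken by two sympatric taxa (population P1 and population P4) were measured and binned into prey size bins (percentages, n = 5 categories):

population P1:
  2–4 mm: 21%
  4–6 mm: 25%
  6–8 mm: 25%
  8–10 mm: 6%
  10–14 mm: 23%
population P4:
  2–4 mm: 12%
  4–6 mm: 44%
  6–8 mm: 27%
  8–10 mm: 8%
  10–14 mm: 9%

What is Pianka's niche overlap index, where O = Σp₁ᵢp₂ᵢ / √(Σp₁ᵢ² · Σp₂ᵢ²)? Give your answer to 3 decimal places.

0.884

Convert percentages to proportions (divide by 100).
Σ p₁ᵢp₂ᵢ = 0.0252 + 0.1100 + 0.0675 + 0.0048 + 0.0207 = 0.2282
Σp_1ᵢ² = 0.21² + 0.25² + 0.25² + 0.06² + 0.23² = 0.0441 + 0.0625 + 0.0625 + 0.0036 + 0.0529 = 0.2256
Σp_2ᵢ² = 0.12² + 0.44² + 0.27² + 0.08² + 0.09² = 0.0144 + 0.1936 + 0.0729 + 0.0064 + 0.0081 = 0.2954
O = 0.2282 / √(0.2256 × 0.2954) = 0.2282 / 0.258152 = 0.88398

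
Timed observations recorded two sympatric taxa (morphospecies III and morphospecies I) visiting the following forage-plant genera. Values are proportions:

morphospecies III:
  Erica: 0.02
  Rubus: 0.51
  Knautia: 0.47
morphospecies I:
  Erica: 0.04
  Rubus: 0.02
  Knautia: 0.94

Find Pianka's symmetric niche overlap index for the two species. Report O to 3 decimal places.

0.693

Σ p₁ᵢp₂ᵢ = 0.0008 + 0.0102 + 0.4418 = 0.4528
Σp_1ᵢ² = 0.02² + 0.51² + 0.47² = 0.0004 + 0.2601 + 0.2209 = 0.4814
Σp_2ᵢ² = 0.04² + 0.02² + 0.94² = 0.0016 + 0.0004 + 0.8836 = 0.8856
O = 0.4528 / √(0.4814 × 0.8856) = 0.4528 / 0.652938 = 0.69348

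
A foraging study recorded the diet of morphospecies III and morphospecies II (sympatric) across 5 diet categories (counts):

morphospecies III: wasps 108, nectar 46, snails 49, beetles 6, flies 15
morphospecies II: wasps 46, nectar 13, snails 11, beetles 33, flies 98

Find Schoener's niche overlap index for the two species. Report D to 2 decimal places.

Proportions for morphospecies III (n=224): 108/224=0.4821, 46/224=0.2054, 49/224=0.2188, 6/224=0.0268, 15/224=0.0670
Proportions for morphospecies II (n=201): 46/201=0.2289, 13/201=0.0647, 11/201=0.0547, 33/201=0.1642, 98/201=0.4876
Σ|p₁ᵢ − p₂ᵢ| = 0.2532 + 0.1407 + 0.1641 + 0.1374 + 0.4206 = 1.1160
D = 1 − ½ × 1.1160 = 1 − 0.55800 = 0.44200

0.44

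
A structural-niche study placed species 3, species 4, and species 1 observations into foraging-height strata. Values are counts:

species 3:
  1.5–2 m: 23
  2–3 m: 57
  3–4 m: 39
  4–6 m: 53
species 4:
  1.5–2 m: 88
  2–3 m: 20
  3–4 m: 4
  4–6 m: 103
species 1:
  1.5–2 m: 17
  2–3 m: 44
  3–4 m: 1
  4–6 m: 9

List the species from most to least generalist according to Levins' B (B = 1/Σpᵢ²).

Proportions for species 3 (n=172): 23/172=0.1337, 57/172=0.3314, 39/172=0.2267, 53/172=0.3081
Proportions for species 4 (n=215): 88/215=0.4093, 20/215=0.0930, 4/215=0.0186, 103/215=0.4791
Proportions for species 1 (n=71): 17/71=0.2394, 44/71=0.6197, 1/71=0.0141, 9/71=0.1268
Σp_3ᵢ² = 0.1337² + 0.3314² + 0.2267² + 0.3081² = 0.017876 + 0.109826 + 0.051393 + 0.094926 = 0.274021
B_3 = 1 / 0.274021 = 3.6494
Σp_4ᵢ² = 0.4093² + 0.0930² + 0.0186² + 0.4791² = 0.167526 + 0.008649 + 0.000346 + 0.229537 = 0.406058
B_4 = 1 / 0.406058 = 2.4627
Σp_1ᵢ² = 0.2394² + 0.6197² + 0.0141² + 0.1268² = 0.057312 + 0.384028 + 0.000199 + 0.016078 = 0.457617
B_1 = 1 / 0.457617 = 2.1852
Ranking by B (broadest → narrowest): species 3 (3.65) > species 4 (2.46) > species 1 (2.19)

species 3 > species 4 > species 1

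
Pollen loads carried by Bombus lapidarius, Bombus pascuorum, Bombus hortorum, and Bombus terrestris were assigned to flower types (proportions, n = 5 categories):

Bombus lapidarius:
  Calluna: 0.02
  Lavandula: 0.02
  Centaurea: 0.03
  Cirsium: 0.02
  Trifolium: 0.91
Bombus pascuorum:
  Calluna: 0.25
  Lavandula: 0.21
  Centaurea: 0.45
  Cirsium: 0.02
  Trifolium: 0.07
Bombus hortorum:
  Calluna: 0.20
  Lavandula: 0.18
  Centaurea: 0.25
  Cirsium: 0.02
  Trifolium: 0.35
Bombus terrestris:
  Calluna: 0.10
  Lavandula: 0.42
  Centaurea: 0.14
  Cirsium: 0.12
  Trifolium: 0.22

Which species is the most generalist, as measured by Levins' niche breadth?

Σp_lapiᵢ² = 0.02² + 0.02² + 0.03² + 0.02² + 0.91² = 0.0004 + 0.0004 + 0.0009 + 0.0004 + 0.8281 = 0.8302
B_lapi = 1 / 0.8302 = 1.2045
Σp_pascᵢ² = 0.25² + 0.21² + 0.45² + 0.02² + 0.07² = 0.0625 + 0.0441 + 0.2025 + 0.0004 + 0.0049 = 0.3144
B_pasc = 1 / 0.3144 = 3.1807
Σp_hortᵢ² = 0.20² + 0.18² + 0.25² + 0.02² + 0.35² = 0.0400 + 0.0324 + 0.0625 + 0.0004 + 0.1225 = 0.2578
B_hort = 1 / 0.2578 = 3.8790
Σp_terrᵢ² = 0.10² + 0.42² + 0.14² + 0.12² + 0.22² = 0.0100 + 0.1764 + 0.0196 + 0.0144 + 0.0484 = 0.2688
B_terr = 1 / 0.2688 = 3.7202
Highest B → broadest niche (most generalist): Bombus hortorum (B = 3.88).

Bombus hortorum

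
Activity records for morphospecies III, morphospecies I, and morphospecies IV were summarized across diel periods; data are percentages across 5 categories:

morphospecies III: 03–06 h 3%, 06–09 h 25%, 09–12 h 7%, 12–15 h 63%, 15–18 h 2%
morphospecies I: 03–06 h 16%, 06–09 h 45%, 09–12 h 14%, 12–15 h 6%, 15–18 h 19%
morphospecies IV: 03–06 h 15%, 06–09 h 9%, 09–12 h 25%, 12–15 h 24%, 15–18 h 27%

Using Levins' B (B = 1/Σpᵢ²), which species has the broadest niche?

morphospecies IV

Convert percentages to proportions (divide by 100).
Σp_IIIᵢ² = 0.03² + 0.25² + 0.07² + 0.63² + 0.02² = 0.0009 + 0.0625 + 0.0049 + 0.3969 + 0.0004 = 0.4656
B_III = 1 / 0.4656 = 2.1478
Σp_Iᵢ² = 0.16² + 0.45² + 0.14² + 0.06² + 0.19² = 0.0256 + 0.2025 + 0.0196 + 0.0036 + 0.0361 = 0.2874
B_I = 1 / 0.2874 = 3.4795
Σp_IVᵢ² = 0.15² + 0.09² + 0.25² + 0.24² + 0.27² = 0.0225 + 0.0081 + 0.0625 + 0.0576 + 0.0729 = 0.2236
B_IV = 1 / 0.2236 = 4.4723
Highest B → broadest niche (most generalist): morphospecies IV (B = 4.47).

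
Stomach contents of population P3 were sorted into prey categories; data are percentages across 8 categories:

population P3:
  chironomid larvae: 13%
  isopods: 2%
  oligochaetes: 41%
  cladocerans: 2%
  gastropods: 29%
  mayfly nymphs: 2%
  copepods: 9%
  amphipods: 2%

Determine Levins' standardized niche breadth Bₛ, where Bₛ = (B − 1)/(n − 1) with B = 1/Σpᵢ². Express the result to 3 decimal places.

0.370

Convert percentages to proportions (divide by 100).
Σpᵢ² = 0.13² + 0.02² + 0.41² + 0.02² + 0.29² + 0.02² + 0.09² + 0.02² = 0.0169 + 0.0004 + 0.1681 + 0.0004 + 0.0841 + 0.0004 + 0.0081 + 0.0004 = 0.2788
B = 1 / 0.2788 = 3.58680
Bₛ = (B − 1)/(n − 1) = (3.58680 − 1)/(8 − 1) = 2.58680/7 = 0.36954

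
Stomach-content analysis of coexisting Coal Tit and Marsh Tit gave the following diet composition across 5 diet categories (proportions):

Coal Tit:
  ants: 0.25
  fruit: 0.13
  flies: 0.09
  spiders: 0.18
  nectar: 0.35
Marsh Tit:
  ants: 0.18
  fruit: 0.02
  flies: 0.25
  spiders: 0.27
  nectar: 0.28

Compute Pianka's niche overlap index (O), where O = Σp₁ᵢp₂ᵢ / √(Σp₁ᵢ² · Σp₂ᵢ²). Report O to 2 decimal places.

0.89

Σ p₁ᵢp₂ᵢ = 0.0450 + 0.0026 + 0.0225 + 0.0486 + 0.0980 = 0.2167
Σp_1ᵢ² = 0.25² + 0.13² + 0.09² + 0.18² + 0.35² = 0.0625 + 0.0169 + 0.0081 + 0.0324 + 0.1225 = 0.2424
Σp_2ᵢ² = 0.18² + 0.02² + 0.25² + 0.27² + 0.28² = 0.0324 + 0.0004 + 0.0625 + 0.0729 + 0.0784 = 0.2466
O = 0.2167 / √(0.2424 × 0.2466) = 0.2167 / 0.24449 = 0.8863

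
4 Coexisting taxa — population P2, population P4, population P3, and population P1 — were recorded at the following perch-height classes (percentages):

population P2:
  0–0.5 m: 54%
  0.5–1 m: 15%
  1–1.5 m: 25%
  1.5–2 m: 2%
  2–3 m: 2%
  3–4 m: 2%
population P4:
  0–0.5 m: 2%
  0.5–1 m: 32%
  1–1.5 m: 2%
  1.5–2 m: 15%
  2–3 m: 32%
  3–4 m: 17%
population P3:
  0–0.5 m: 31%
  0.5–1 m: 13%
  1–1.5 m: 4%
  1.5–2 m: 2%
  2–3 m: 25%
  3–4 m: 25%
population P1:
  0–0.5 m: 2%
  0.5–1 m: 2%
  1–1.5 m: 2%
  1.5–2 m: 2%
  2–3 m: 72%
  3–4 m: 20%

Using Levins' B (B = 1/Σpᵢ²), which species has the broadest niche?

population P3

Convert percentages to proportions (divide by 100).
Σp_P2ᵢ² = 0.54² + 0.15² + 0.25² + 0.02² + 0.02² + 0.02² = 0.2916 + 0.0225 + 0.0625 + 0.0004 + 0.0004 + 0.0004 = 0.3778
B_P2 = 1 / 0.3778 = 2.6469
Σp_P4ᵢ² = 0.02² + 0.32² + 0.02² + 0.15² + 0.32² + 0.17² = 0.0004 + 0.1024 + 0.0004 + 0.0225 + 0.1024 + 0.0289 = 0.2570
B_P4 = 1 / 0.2570 = 3.8911
Σp_P3ᵢ² = 0.31² + 0.13² + 0.04² + 0.02² + 0.25² + 0.25² = 0.0961 + 0.0169 + 0.0016 + 0.0004 + 0.0625 + 0.0625 = 0.2400
B_P3 = 1 / 0.2400 = 4.1667
Σp_P1ᵢ² = 0.02² + 0.02² + 0.02² + 0.02² + 0.72² + 0.20² = 0.0004 + 0.0004 + 0.0004 + 0.0004 + 0.5184 + 0.0400 = 0.5600
B_P1 = 1 / 0.5600 = 1.7857
Highest B → broadest niche (most generalist): population P3 (B = 4.17).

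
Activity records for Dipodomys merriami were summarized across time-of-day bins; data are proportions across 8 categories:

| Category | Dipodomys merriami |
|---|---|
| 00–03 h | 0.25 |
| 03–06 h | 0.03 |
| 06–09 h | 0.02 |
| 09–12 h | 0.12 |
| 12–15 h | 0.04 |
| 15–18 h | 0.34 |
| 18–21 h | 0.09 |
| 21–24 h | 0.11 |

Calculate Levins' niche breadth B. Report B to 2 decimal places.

4.64

Σpᵢ² = 0.25² + 0.03² + 0.02² + 0.12² + 0.04² + 0.34² + 0.09² + 0.11² = 0.0625 + 0.0009 + 0.0004 + 0.0144 + 0.0016 + 0.1156 + 0.0081 + 0.0121 = 0.2156
B = 1 / 0.2156 = 4.6382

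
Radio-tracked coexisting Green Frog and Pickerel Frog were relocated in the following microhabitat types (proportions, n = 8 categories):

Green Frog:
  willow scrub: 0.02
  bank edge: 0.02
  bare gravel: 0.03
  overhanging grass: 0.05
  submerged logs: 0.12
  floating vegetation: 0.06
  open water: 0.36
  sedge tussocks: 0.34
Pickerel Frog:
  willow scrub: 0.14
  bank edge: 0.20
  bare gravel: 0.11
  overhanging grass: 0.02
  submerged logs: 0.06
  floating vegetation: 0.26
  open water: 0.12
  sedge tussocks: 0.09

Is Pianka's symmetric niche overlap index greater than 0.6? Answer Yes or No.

No

Σ p₁ᵢp₂ᵢ = 0.0028 + 0.0040 + 0.0033 + 0.0010 + 0.0072 + 0.0156 + 0.0432 + 0.0306 = 0.1077
Σp_1ᵢ² = 0.02² + 0.02² + 0.03² + 0.05² + 0.12² + 0.06² + 0.36² + 0.34² = 0.0004 + 0.0004 + 0.0009 + 0.0025 + 0.0144 + 0.0036 + 0.1296 + 0.1156 = 0.2674
Σp_2ᵢ² = 0.14² + 0.20² + 0.11² + 0.02² + 0.06² + 0.26² + 0.12² + 0.09² = 0.0196 + 0.0400 + 0.0121 + 0.0004 + 0.0036 + 0.0676 + 0.0144 + 0.0081 = 0.1658
O = 0.1077 / √(0.2674 × 0.1658) = 0.1077 / 0.21056 = 0.5115
O = 0.5115 < 0.6 → No.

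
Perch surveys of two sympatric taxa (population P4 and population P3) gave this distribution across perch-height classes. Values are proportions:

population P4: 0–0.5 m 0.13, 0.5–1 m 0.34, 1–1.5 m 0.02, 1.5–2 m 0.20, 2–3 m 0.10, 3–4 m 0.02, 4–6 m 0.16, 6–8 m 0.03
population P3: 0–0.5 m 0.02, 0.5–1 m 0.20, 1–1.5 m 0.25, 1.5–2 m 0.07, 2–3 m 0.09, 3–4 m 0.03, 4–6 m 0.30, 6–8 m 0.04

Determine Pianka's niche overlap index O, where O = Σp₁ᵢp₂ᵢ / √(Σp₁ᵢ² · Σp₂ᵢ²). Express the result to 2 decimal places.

0.71

Σ p₁ᵢp₂ᵢ = 0.0026 + 0.0680 + 0.0050 + 0.0140 + 0.0090 + 0.0006 + 0.0480 + 0.0012 = 0.1484
Σp_1ᵢ² = 0.13² + 0.34² + 0.02² + 0.20² + 0.10² + 0.02² + 0.16² + 0.03² = 0.0169 + 0.1156 + 0.0004 + 0.0400 + 0.0100 + 0.0004 + 0.0256 + 0.0009 = 0.2098
Σp_2ᵢ² = 0.02² + 0.20² + 0.25² + 0.07² + 0.09² + 0.03² + 0.30² + 0.04² = 0.0004 + 0.0400 + 0.0625 + 0.0049 + 0.0081 + 0.0009 + 0.0900 + 0.0016 = 0.2084
O = 0.1484 / √(0.2098 × 0.2084) = 0.1484 / 0.20910 = 0.7097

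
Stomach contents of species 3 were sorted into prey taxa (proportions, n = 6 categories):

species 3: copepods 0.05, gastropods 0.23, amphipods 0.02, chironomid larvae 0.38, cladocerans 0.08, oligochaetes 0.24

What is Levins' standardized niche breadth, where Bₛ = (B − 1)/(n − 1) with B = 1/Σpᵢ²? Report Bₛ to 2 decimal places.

Σpᵢ² = 0.05² + 0.23² + 0.02² + 0.38² + 0.08² + 0.24² = 0.0025 + 0.0529 + 0.0004 + 0.1444 + 0.0064 + 0.0576 = 0.2642
B = 1 / 0.2642 = 3.7850
Bₛ = (B − 1)/(n − 1) = (3.7850 − 1)/(6 − 1) = 2.7850/5 = 0.5570

0.56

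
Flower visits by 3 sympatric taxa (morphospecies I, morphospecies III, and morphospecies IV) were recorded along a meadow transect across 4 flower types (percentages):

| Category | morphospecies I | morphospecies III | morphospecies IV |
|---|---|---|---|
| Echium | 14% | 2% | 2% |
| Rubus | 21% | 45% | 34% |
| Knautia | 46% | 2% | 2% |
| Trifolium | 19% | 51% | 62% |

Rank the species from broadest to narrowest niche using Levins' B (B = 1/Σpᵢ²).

morphospecies I > morphospecies III > morphospecies IV

Convert percentages to proportions (divide by 100).
Σp_Iᵢ² = 0.14² + 0.21² + 0.46² + 0.19² = 0.0196 + 0.0441 + 0.2116 + 0.0361 = 0.3114
B_I = 1 / 0.3114 = 3.2113
Σp_IIIᵢ² = 0.02² + 0.45² + 0.02² + 0.51² = 0.0004 + 0.2025 + 0.0004 + 0.2601 = 0.4634
B_III = 1 / 0.4634 = 2.1580
Σp_IVᵢ² = 0.02² + 0.34² + 0.02² + 0.62² = 0.0004 + 0.1156 + 0.0004 + 0.3844 = 0.5008
B_IV = 1 / 0.5008 = 1.9968
Ranking by B (broadest → narrowest): morphospecies I (3.21) > morphospecies III (2.16) > morphospecies IV (2.00)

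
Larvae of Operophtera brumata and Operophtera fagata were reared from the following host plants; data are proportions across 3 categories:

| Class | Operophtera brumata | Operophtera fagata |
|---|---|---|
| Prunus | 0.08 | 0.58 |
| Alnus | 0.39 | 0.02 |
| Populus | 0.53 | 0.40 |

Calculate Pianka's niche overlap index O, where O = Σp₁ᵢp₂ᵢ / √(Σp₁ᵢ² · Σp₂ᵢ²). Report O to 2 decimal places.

0.57

Σ p₁ᵢp₂ᵢ = 0.0464 + 0.0078 + 0.2120 = 0.2662
Σp_1ᵢ² = 0.08² + 0.39² + 0.53² = 0.0064 + 0.1521 + 0.2809 = 0.4394
Σp_2ᵢ² = 0.58² + 0.02² + 0.40² = 0.3364 + 0.0004 + 0.1600 = 0.4968
O = 0.2662 / √(0.4394 × 0.4968) = 0.2662 / 0.46722 = 0.5698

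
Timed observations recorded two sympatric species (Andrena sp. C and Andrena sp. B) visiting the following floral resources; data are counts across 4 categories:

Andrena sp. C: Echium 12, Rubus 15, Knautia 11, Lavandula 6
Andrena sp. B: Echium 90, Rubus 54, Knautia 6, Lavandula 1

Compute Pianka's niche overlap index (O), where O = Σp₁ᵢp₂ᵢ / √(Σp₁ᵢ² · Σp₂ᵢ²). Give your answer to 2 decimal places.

Proportions for Andrena sp. C (n=44): 12/44=0.2727, 15/44=0.3409, 11/44=0.2500, 6/44=0.1364
Proportions for Andrena sp. B (n=151): 90/151=0.5960, 54/151=0.3576, 6/151=0.0397, 1/151=0.0066
Σ p₁ᵢp₂ᵢ = 0.162529 + 0.121906 + 0.009925 + 0.000900 = 0.295260
Σp_1ᵢ² = 0.2727² + 0.3409² + 0.2500² + 0.1364² = 0.074365 + 0.116213 + 0.062500 + 0.018605 = 0.271683
Σp_2ᵢ² = 0.5960² + 0.3576² + 0.0397² + 0.0066² = 0.355216 + 0.127878 + 0.001576 + 0.000044 = 0.484714
O = 0.295260 / √(0.271683 × 0.484714) = 0.295260 / 0.3628892 = 0.8136

0.81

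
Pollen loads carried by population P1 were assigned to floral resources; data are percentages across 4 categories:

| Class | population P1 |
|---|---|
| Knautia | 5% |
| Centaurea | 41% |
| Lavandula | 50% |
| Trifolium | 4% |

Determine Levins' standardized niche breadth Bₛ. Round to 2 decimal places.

Convert percentages to proportions (divide by 100).
Σpᵢ² = 0.05² + 0.41² + 0.50² + 0.04² = 0.0025 + 0.1681 + 0.2500 + 0.0016 = 0.4222
B = 1 / 0.4222 = 2.3685
Bₛ = (B − 1)/(n − 1) = (2.3685 − 1)/(4 − 1) = 1.3685/3 = 0.4562

0.46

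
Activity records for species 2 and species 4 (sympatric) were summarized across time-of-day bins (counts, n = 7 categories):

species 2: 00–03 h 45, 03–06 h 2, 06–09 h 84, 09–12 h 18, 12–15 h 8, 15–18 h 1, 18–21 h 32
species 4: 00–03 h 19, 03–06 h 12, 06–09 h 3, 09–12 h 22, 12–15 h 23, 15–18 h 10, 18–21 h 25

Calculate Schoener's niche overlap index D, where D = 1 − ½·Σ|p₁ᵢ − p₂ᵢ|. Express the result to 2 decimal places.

Proportions for species 2 (n=190): 45/190=0.2368, 2/190=0.0105, 84/190=0.4421, 18/190=0.0947, 8/190=0.0421, 1/190=0.0053, 32/190=0.1684
Proportions for species 4 (n=114): 19/114=0.1667, 12/114=0.1053, 3/114=0.0263, 22/114=0.1930, 23/114=0.2018, 10/114=0.0877, 25/114=0.2193
Σ|p₁ᵢ − p₂ᵢ| = 0.0701 + 0.0948 + 0.4158 + 0.0983 + 0.1597 + 0.0824 + 0.0509 = 0.9720
D = 1 − ½ × 0.9720 = 1 − 0.48600 = 0.51400

0.51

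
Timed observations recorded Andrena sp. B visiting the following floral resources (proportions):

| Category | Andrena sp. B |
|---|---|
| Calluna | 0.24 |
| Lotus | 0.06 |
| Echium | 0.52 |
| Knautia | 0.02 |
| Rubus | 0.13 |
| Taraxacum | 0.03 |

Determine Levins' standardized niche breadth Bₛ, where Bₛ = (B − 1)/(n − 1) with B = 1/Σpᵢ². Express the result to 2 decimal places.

Σpᵢ² = 0.24² + 0.06² + 0.52² + 0.02² + 0.13² + 0.03² = 0.0576 + 0.0036 + 0.2704 + 0.0004 + 0.0169 + 0.0009 = 0.3498
B = 1 / 0.3498 = 2.8588
Bₛ = (B − 1)/(n − 1) = (2.8588 − 1)/(6 − 1) = 1.8588/5 = 0.3718

0.37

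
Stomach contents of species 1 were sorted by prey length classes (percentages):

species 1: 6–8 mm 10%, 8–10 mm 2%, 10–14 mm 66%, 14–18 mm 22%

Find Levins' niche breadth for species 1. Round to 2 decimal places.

2.02

Convert percentages to proportions (divide by 100).
Σpᵢ² = 0.10² + 0.02² + 0.66² + 0.22² = 0.0100 + 0.0004 + 0.4356 + 0.0484 = 0.4944
B = 1 / 0.4944 = 2.0227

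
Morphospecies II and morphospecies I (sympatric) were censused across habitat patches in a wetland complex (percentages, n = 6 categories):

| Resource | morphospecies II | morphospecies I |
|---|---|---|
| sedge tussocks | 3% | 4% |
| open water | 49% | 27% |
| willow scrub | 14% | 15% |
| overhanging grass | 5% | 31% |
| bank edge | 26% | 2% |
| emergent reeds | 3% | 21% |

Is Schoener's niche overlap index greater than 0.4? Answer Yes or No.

Yes

Convert percentages to proportions (divide by 100).
Σ|p₁ᵢ − p₂ᵢ| = 0.01 + 0.22 + 0.01 + 0.26 + 0.24 + 0.18 = 0.92
D = 1 − ½ × 0.92 = 1 − 0.460 = 0.5400
D = 0.5400 > 0.4 → Yes.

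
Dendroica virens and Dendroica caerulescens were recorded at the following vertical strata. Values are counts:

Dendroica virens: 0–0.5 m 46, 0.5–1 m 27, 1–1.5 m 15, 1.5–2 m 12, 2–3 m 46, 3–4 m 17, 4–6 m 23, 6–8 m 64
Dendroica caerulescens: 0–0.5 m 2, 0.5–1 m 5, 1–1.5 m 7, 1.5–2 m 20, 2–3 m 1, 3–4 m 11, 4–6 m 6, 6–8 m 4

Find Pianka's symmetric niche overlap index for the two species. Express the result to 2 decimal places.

Proportions for Dendroica virens (n=250): 46/250=0.1840, 27/250=0.1080, 15/250=0.0600, 12/250=0.0480, 46/250=0.1840, 17/250=0.0680, 23/250=0.0920, 64/250=0.2560
Proportions for Dendroica caerulescens (n=56): 2/56=0.0357, 5/56=0.0893, 7/56=0.1250, 20/56=0.3571, 1/56=0.0179, 11/56=0.1964, 6/56=0.1071, 4/56=0.0714
Σ p₁ᵢp₂ᵢ = 0.006569 + 0.009644 + 0.007500 + 0.017141 + 0.003294 + 0.013355 + 0.009853 + 0.018278 = 0.085634
Σp_1ᵢ² = 0.1840² + 0.1080² + 0.0600² + 0.0480² + 0.1840² + 0.0680² + 0.0920² + 0.2560² = 0.033856 + 0.011664 + 0.003600 + 0.002304 + 0.033856 + 0.004624 + 0.008464 + 0.065536 = 0.163904
Σp_2ᵢ² = 0.0357² + 0.0893² + 0.1250² + 0.3571² + 0.0179² + 0.1964² + 0.1071² + 0.0714² = 0.001274 + 0.007974 + 0.015625 + 0.127520 + 0.000320 + 0.038573 + 0.011470 + 0.005098 = 0.207854
O = 0.085634 / √(0.163904 × 0.207854) = 0.085634 / 0.1845755 = 0.4640

0.46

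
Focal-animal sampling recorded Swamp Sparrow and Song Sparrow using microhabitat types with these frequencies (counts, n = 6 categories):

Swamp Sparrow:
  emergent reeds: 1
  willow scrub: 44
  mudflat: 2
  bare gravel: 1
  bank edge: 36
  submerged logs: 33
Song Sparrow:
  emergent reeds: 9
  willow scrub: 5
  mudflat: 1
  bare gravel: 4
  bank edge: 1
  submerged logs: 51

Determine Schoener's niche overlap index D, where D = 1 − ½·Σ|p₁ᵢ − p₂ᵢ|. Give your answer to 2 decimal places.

0.40

Proportions for Swamp Sparrow (n=117): 1/117=0.0085, 44/117=0.3761, 2/117=0.0171, 1/117=0.0085, 36/117=0.3077, 33/117=0.2821
Proportions for Song Sparrow (n=71): 9/71=0.1268, 5/71=0.0704, 1/71=0.0141, 4/71=0.0563, 1/71=0.0141, 51/71=0.7183
Σ|p₁ᵢ − p₂ᵢ| = 0.1183 + 0.3057 + 0.0030 + 0.0478 + 0.2936 + 0.4362 = 1.2046
D = 1 − ½ × 1.2046 = 1 − 0.60230 = 0.39770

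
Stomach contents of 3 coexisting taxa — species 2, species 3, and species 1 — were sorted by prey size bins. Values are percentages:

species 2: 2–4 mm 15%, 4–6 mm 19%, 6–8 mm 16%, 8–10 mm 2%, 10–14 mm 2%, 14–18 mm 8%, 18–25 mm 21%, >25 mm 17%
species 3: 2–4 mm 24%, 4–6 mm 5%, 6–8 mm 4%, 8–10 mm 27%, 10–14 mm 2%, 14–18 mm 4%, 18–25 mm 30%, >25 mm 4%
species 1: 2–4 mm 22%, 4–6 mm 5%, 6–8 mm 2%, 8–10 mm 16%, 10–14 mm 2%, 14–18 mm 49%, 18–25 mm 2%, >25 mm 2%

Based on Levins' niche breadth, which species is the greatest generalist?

species 2

Convert percentages to proportions (divide by 100).
Σp_2ᵢ² = 0.15² + 0.19² + 0.16² + 0.02² + 0.02² + 0.08² + 0.21² + 0.17² = 0.0225 + 0.0361 + 0.0256 + 0.0004 + 0.0004 + 0.0064 + 0.0441 + 0.0289 = 0.1644
B_2 = 1 / 0.1644 = 6.0827
Σp_3ᵢ² = 0.24² + 0.05² + 0.04² + 0.27² + 0.02² + 0.04² + 0.30² + 0.04² = 0.0576 + 0.0025 + 0.0016 + 0.0729 + 0.0004 + 0.0016 + 0.0900 + 0.0016 = 0.2282
B_3 = 1 / 0.2282 = 4.3821
Σp_1ᵢ² = 0.22² + 0.05² + 0.02² + 0.16² + 0.02² + 0.49² + 0.02² + 0.02² = 0.0484 + 0.0025 + 0.0004 + 0.0256 + 0.0004 + 0.2401 + 0.0004 + 0.0004 = 0.3182
B_1 = 1 / 0.3182 = 3.1427
Highest B → broadest niche (most generalist): species 2 (B = 6.08).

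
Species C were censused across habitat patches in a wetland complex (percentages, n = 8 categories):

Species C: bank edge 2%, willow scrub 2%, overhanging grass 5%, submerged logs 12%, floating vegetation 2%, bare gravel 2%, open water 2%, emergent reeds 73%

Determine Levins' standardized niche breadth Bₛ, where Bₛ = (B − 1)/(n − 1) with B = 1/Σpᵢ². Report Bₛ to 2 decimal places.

0.12

Convert percentages to proportions (divide by 100).
Σpᵢ² = 0.02² + 0.02² + 0.05² + 0.12² + 0.02² + 0.02² + 0.02² + 0.73² = 0.0004 + 0.0004 + 0.0025 + 0.0144 + 0.0004 + 0.0004 + 0.0004 + 0.5329 = 0.5518
B = 1 / 0.5518 = 1.8123
Bₛ = (B − 1)/(n − 1) = (1.8123 − 1)/(8 − 1) = 0.8123/7 = 0.1160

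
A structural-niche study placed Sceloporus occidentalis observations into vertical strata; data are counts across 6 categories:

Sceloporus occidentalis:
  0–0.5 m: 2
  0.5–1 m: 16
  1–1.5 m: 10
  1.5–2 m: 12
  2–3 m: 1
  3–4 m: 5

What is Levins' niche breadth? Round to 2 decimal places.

3.99

Proportions for Sceloporus occidentalis (n=46): 2/46=0.0435, 16/46=0.3478, 10/46=0.2174, 12/46=0.2609, 1/46=0.0217, 5/46=0.1087
Σpᵢ² = 0.0435² + 0.3478² + 0.2174² + 0.2609² + 0.0217² + 0.1087² = 0.001892 + 0.120965 + 0.047263 + 0.068069 + 0.000471 + 0.011816 = 0.250476
B = 1 / 0.250476 = 3.9924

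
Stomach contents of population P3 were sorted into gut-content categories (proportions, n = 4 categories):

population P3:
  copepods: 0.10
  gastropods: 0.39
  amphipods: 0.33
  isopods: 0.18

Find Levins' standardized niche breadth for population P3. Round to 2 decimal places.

0.77

Σpᵢ² = 0.10² + 0.39² + 0.33² + 0.18² = 0.0100 + 0.1521 + 0.1089 + 0.0324 = 0.3034
B = 1 / 0.3034 = 3.2960
Bₛ = (B − 1)/(n − 1) = (3.2960 − 1)/(4 − 1) = 2.2960/3 = 0.7653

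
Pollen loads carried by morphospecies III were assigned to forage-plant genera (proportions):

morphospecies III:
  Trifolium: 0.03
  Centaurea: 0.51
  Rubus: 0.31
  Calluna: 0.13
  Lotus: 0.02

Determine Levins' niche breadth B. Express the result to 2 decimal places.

Σpᵢ² = 0.03² + 0.51² + 0.31² + 0.13² + 0.02² = 0.0009 + 0.2601 + 0.0961 + 0.0169 + 0.0004 = 0.3744
B = 1 / 0.3744 = 2.6709

2.67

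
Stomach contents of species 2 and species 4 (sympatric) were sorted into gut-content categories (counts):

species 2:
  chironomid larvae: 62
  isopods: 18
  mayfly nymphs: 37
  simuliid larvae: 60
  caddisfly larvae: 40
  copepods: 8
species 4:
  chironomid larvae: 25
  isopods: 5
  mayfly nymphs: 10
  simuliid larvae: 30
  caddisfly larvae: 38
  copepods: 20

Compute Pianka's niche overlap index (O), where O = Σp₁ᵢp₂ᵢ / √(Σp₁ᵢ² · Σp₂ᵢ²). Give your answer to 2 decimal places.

0.89

Proportions for species 2 (n=225): 62/225=0.2756, 18/225=0.0800, 37/225=0.1644, 60/225=0.2667, 40/225=0.1778, 8/225=0.0356
Proportions for species 4 (n=128): 25/128=0.1953, 5/128=0.0391, 10/128=0.0781, 30/128=0.2344, 38/128=0.2969, 20/128=0.1563
Σ p₁ᵢp₂ᵢ = 0.053825 + 0.003128 + 0.012840 + 0.062514 + 0.052789 + 0.005564 = 0.190660
Σp_1ᵢ² = 0.2756² + 0.0800² + 0.1644² + 0.2667² + 0.1778² + 0.0356² = 0.075955 + 0.006400 + 0.027027 + 0.071129 + 0.031613 + 0.001267 = 0.213391
Σp_2ᵢ² = 0.1953² + 0.0391² + 0.0781² + 0.2344² + 0.2969² + 0.1563² = 0.038142 + 0.001529 + 0.006100 + 0.054943 + 0.088150 + 0.024430 = 0.213294
O = 0.190660 / √(0.213391 × 0.213294) = 0.190660 / 0.2133425 = 0.8937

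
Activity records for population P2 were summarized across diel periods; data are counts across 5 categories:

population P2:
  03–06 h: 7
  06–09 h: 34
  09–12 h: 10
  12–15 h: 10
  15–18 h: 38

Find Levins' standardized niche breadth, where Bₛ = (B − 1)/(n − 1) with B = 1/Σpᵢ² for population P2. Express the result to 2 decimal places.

0.61

Proportions for population P2 (n=99): 7/99=0.0707, 34/99=0.3434, 10/99=0.1010, 10/99=0.1010, 38/99=0.3838
Σpᵢ² = 0.0707² + 0.3434² + 0.1010² + 0.1010² + 0.3838² = 0.004998 + 0.117924 + 0.010201 + 0.010201 + 0.147302 = 0.290626
B = 1 / 0.290626 = 3.4408
Bₛ = (B − 1)/(n − 1) = (3.4408 − 1)/(5 − 1) = 2.4408/4 = 0.6102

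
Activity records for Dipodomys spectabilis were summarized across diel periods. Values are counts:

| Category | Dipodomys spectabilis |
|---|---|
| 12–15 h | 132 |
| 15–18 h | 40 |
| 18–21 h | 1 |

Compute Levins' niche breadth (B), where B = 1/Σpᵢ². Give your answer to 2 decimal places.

1.57

Proportions for Dipodomys spectabilis (n=173): 132/173=0.7630, 40/173=0.2312, 1/173=0.0058
Σpᵢ² = 0.7630² + 0.2312² + 0.0058² = 0.582169 + 0.053453 + 0.000034 = 0.635656
B = 1 / 0.635656 = 1.5732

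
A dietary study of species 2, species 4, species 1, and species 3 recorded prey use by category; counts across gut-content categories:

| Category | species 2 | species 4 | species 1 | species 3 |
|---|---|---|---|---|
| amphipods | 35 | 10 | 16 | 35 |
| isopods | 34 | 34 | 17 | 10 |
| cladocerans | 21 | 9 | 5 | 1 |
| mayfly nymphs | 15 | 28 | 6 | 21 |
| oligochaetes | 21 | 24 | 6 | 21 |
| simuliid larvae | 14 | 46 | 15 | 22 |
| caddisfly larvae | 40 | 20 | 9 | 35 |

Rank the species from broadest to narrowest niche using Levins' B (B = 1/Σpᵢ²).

Proportions for species 2 (n=180): 35/180=0.1944, 34/180=0.1889, 21/180=0.1167, 15/180=0.0833, 21/180=0.1167, 14/180=0.0778, 40/180=0.2222
Proportions for species 4 (n=171): 10/171=0.0585, 34/171=0.1988, 9/171=0.0526, 28/171=0.1637, 24/171=0.1404, 46/171=0.2690, 20/171=0.1170
Proportions for species 1 (n=74): 16/74=0.2162, 17/74=0.2297, 5/74=0.0676, 6/74=0.0811, 6/74=0.0811, 15/74=0.2027, 9/74=0.1216
Proportions for species 3 (n=145): 35/145=0.2414, 10/145=0.0690, 1/145=0.0069, 21/145=0.1448, 21/145=0.1448, 22/145=0.1517, 35/145=0.2414
Σp_2ᵢ² = 0.1944² + 0.1889² + 0.1167² + 0.0833² + 0.1167² + 0.0778² + 0.2222² = 0.037791 + 0.035683 + 0.013619 + 0.006939 + 0.013619 + 0.006053 + 0.049373 = 0.163077
B_2 = 1 / 0.163077 = 6.1321
Σp_4ᵢ² = 0.0585² + 0.1988² + 0.0526² + 0.1637² + 0.1404² + 0.2690² + 0.1170² = 0.003422 + 0.039521 + 0.002767 + 0.026798 + 0.019712 + 0.072361 + 0.013689 = 0.178270
B_4 = 1 / 0.178270 = 5.6095
Σp_1ᵢ² = 0.2162² + 0.2297² + 0.0676² + 0.0811² + 0.0811² + 0.2027² + 0.1216² = 0.046742 + 0.052762 + 0.004570 + 0.006577 + 0.006577 + 0.041087 + 0.014787 = 0.173102
B_1 = 1 / 0.173102 = 5.7769
Σp_3ᵢ² = 0.2414² + 0.0690² + 0.0069² + 0.1448² + 0.1448² + 0.1517² + 0.2414² = 0.058274 + 0.004761 + 0.000048 + 0.020967 + 0.020967 + 0.023013 + 0.058274 = 0.186304
B_3 = 1 / 0.186304 = 5.3676
Ranking by B (broadest → narrowest): species 2 (6.13) > species 1 (5.78) > species 4 (5.61) > species 3 (5.37)

species 2 > species 1 > species 4 > species 3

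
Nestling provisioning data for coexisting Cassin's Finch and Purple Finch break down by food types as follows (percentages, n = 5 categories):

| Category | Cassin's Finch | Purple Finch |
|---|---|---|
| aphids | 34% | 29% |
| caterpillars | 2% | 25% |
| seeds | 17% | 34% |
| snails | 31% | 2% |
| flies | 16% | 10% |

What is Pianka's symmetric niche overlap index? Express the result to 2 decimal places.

Convert percentages to proportions (divide by 100).
Σ p₁ᵢp₂ᵢ = 0.0986 + 0.0050 + 0.0578 + 0.0062 + 0.0160 = 0.1836
Σp_1ᵢ² = 0.34² + 0.02² + 0.17² + 0.31² + 0.16² = 0.1156 + 0.0004 + 0.0289 + 0.0961 + 0.0256 = 0.2666
Σp_2ᵢ² = 0.29² + 0.25² + 0.34² + 0.02² + 0.10² = 0.0841 + 0.0625 + 0.1156 + 0.0004 + 0.0100 = 0.2726
O = 0.1836 / √(0.2666 × 0.2726) = 0.1836 / 0.26958 = 0.6811

0.68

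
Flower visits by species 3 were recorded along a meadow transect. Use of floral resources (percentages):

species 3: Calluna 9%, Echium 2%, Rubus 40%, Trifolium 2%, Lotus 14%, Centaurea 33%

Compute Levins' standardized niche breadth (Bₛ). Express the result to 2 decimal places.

0.47

Convert percentages to proportions (divide by 100).
Σpᵢ² = 0.09² + 0.02² + 0.40² + 0.02² + 0.14² + 0.33² = 0.0081 + 0.0004 + 0.1600 + 0.0004 + 0.0196 + 0.1089 = 0.2974
B = 1 / 0.2974 = 3.3625
Bₛ = (B − 1)/(n − 1) = (3.3625 − 1)/(6 − 1) = 2.3625/5 = 0.4725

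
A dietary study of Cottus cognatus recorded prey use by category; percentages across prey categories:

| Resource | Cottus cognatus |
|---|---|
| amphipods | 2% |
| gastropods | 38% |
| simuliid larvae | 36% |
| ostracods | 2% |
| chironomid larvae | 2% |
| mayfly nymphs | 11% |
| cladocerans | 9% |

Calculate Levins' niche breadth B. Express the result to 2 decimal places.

Convert percentages to proportions (divide by 100).
Σpᵢ² = 0.02² + 0.38² + 0.36² + 0.02² + 0.02² + 0.11² + 0.09² = 0.0004 + 0.1444 + 0.1296 + 0.0004 + 0.0004 + 0.0121 + 0.0081 = 0.2954
B = 1 / 0.2954 = 3.3852

3.39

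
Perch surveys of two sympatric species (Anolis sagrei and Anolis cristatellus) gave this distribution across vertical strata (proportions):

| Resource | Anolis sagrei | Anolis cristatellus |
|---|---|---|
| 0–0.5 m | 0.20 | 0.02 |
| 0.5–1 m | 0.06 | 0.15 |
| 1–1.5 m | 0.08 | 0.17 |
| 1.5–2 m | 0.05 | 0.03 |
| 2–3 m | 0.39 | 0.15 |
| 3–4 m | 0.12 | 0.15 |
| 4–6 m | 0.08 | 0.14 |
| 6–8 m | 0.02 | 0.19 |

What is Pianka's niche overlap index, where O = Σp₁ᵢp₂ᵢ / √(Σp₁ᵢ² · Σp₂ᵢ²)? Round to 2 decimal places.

Σ p₁ᵢp₂ᵢ = 0.0040 + 0.0090 + 0.0136 + 0.0015 + 0.0585 + 0.0180 + 0.0112 + 0.0038 = 0.1196
Σp_1ᵢ² = 0.20² + 0.06² + 0.08² + 0.05² + 0.39² + 0.12² + 0.08² + 0.02² = 0.0400 + 0.0036 + 0.0064 + 0.0025 + 0.1521 + 0.0144 + 0.0064 + 0.0004 = 0.2258
Σp_2ᵢ² = 0.02² + 0.15² + 0.17² + 0.03² + 0.15² + 0.15² + 0.14² + 0.19² = 0.0004 + 0.0225 + 0.0289 + 0.0009 + 0.0225 + 0.0225 + 0.0196 + 0.0361 = 0.1534
O = 0.1196 / √(0.2258 × 0.1534) = 0.1196 / 0.18611 = 0.6426

0.64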